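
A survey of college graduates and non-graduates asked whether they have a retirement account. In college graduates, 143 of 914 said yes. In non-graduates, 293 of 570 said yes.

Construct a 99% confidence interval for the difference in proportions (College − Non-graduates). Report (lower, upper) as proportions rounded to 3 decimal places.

p̂₁ = 143/914 = 0.1565 and p̂₂ = 293/570 = 0.5140.
SE₁ = √(p̂₁(1−p̂₁)/n₁) = √(0.1565·0.8435/914) = 0.01202; SE₂ = √(0.5140·0.4860/570) = 0.02093.
Independent samples: SE of the difference = √(SE₁² + SE₂²) = √(0.0001444804 + 0.0004380649) = 0.02414.
z* for 99% confidence is 2.576, so the margin of error is 2.576 × 0.02414 = 0.06218.
Point estimate p̂₁ − p̂₂ = 0.1565 − 0.5140 = -0.3575.
-0.3575 ± 0.06218 → (-0.420, -0.295).

(-0.420, -0.295)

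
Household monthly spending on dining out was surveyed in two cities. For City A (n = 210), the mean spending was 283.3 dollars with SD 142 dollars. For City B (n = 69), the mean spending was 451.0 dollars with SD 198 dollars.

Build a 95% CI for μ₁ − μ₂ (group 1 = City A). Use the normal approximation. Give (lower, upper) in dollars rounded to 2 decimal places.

Standard errors of each mean: 142/√210 = 9.7989 and 198/√69 = 23.8364.
SE(x̄₁ − x̄₂) = √(9.7989² + 23.8364²) = 25.7719 for independent samples with unequal variances.
With z* = 1.960, the margin is 1.960 × 25.7719 = 50.5129.
x̄₁ − x̄₂ = 283.3 − 451.0 = -167.7000; the interval is -167.7000 ± 50.5129 = (-218.21, -117.19).

(-218.21, -117.19)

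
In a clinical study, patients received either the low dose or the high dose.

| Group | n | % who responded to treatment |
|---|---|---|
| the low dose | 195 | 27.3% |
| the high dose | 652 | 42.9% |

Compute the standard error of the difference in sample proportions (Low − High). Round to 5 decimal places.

The two standard errors are √(0.2730×0.7270/195) = 0.03190 and √(0.4290×0.5710/652) = 0.01938.
Because the samples are independent, SE_diff = √(0.03190² + 0.01938²) = 0.03733.

0.03733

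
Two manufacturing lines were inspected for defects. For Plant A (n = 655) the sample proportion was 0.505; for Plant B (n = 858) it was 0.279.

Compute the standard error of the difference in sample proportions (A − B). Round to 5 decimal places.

0.02482

The two standard errors are √(0.5050×0.4950/655) = 0.01954 and √(0.2790×0.7210/858) = 0.01531.
Because the samples are independent, SE_diff = √(0.01954² + 0.01531²) = 0.02482.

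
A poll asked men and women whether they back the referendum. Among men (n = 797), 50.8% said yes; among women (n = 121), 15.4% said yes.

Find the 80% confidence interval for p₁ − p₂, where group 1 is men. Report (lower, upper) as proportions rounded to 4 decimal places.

SE₁ = √(p̂₁(1−p̂₁)/n₁) = √(0.5080·0.4920/797) = 0.01771; SE₂ = √(0.1540·0.8460/121) = 0.03281.
Independent samples: SE of the difference = √(SE₁² + SE₂²) = √(0.0003136441 + 0.0010764961) = 0.03728.
z* for 80% confidence is 1.282, so the margin of error is 1.282 × 0.03728 = 0.04779.
Point estimate p̂₁ − p̂₂ = 0.5080 − 0.1540 = 0.3540.
0.3540 ± 0.04779 → (0.3062, 0.4018).

(0.3062, 0.4018)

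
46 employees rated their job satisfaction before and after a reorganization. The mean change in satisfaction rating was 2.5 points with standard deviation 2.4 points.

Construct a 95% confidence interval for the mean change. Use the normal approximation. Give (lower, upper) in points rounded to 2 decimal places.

Paired design: SE = s_d/√n = 2.4/√46 = 0.3539.
z* = 1.960; margin of error = 1.960 × 0.3539 = 0.6936.
2.5 ± 0.6936 → (1.81, 3.19).

(1.81, 3.19)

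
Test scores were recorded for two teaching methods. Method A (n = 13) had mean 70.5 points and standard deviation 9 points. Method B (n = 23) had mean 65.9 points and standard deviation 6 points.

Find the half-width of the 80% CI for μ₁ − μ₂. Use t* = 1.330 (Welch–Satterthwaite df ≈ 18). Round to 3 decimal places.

Per-group SEs: s₁/√n₁ = 9/√13 = 2.4962, s₂/√n₂ = 6/√23 = 1.2511.
Unpooled SE of the difference: √(6.23101444 + 1.56525121) = 2.7922.
Margin of error = t* · SE = 1.330 × 2.7922 = 3.7136.

3.714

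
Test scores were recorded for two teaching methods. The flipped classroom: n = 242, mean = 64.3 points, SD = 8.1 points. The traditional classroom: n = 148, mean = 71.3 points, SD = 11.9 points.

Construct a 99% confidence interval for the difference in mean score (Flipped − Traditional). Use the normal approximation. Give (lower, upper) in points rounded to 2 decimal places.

Per-group SEs: s₁/√n₁ = 8.1/√242 = 0.5207, s₂/√n₂ = 11.9/√148 = 0.9782.
Unpooled SE of the difference: √(0.27112849 + 0.95687524) = 1.1082.
Margin of error = z* · SE = 2.576 × 1.1082 = 2.8547.
x̄₁ − x̄₂ = 64.3 − 71.3 = -7.0000.
CI: -7.0000 ± 2.8547 = (-9.85, -4.15).

(-9.85, -4.15)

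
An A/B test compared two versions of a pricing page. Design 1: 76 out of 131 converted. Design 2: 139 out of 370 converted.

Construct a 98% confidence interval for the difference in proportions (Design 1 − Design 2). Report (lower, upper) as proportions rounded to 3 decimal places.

(0.088, 0.321)

p̂₁ = 76/131 = 0.5802 and p̂₂ = 139/370 = 0.3757.
SE₁ = √(p̂₁(1−p̂₁)/n₁) = √(0.5802·0.4198/131) = 0.04312; SE₂ = √(0.3757·0.6243/370) = 0.02518.
Independent samples: SE of the difference = √(SE₁² + SE₂²) = √(0.0018593344 + 0.0006340324) = 0.04993.
z* for 98% confidence is 2.326, so the margin of error is 2.326 × 0.04993 = 0.11614.
Point estimate p̂₁ − p̂₂ = 0.5802 − 0.3757 = 0.2045.
0.2045 ± 0.11614 → (0.088, 0.321).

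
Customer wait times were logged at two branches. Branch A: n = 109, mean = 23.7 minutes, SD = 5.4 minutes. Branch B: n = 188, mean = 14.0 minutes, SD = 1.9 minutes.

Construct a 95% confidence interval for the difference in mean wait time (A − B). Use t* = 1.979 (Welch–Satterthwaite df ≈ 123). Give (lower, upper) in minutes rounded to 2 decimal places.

(8.64, 10.76)

SE₁ = s₁/√n₁ = 5.4/√109 = 0.5172; SE₂ = 1.9/√188 = 0.1386.
Independent samples, unequal variances: SE_diff = √(SE₁² + SE₂²) = √(0.26749584 + 0.01920996) = 0.5354.
t* = 1.979, so margin of error = 1.979 × 0.5354 = 1.0596.
Difference in means = 23.7 − 14.0 = 9.7000.
9.7000 ± 1.0596 → (8.64, 10.76).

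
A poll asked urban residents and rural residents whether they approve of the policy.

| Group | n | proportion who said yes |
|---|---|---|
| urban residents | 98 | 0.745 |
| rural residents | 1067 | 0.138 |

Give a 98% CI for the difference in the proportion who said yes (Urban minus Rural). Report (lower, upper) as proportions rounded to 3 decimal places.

(0.502, 0.712)

The two standard errors are √(0.7450×0.2550/98) = 0.04403 and √(0.1380×0.8620/1067) = 0.01056.
Because the samples are independent, SE_diff = √(0.04403² + 0.01056²) = 0.04528.
Using z* = 2.326 for 98%, ME = 2.326 × 0.04528 = 0.10532.
p̂₁ − p̂₂ = 0.6070; interval 0.6070 ± 0.10532 gives (0.502, 0.712).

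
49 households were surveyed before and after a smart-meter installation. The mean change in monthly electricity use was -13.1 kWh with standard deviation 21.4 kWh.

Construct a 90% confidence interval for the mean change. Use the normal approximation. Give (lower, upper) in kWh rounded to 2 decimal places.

(-18.13, -8.07)

This is a matched-pairs design, so SE = s_d/√n = 21.4/√49 = 3.0571.
Margin = 1.645 × 3.0571 = 5.0289; the interval is -13.1 ± 5.0289 = (-18.13, -8.07).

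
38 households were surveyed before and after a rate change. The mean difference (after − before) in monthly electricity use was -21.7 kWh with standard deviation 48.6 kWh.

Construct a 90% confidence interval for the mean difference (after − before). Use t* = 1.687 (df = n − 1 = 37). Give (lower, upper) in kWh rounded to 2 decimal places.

Paired design: SE = s_d/√n = 48.6/√38 = 7.8840.
t* = 1.687; margin of error = 1.687 × 7.8840 = 13.3003.
-21.7 ± 13.3003 → (-35.00, -8.40).

(-35.00, -8.40)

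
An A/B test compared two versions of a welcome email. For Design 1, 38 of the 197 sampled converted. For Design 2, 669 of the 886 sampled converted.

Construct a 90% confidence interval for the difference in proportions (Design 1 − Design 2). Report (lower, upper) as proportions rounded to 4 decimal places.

(-0.6142, -0.5102)

First, p̂₁ = 38/197 = 0.1929; p̂₂ = 669/886 = 0.7551.
The two standard errors are √(0.1929×0.8071/197) = 0.02811 and √(0.7551×0.2449/886) = 0.01445.
Because the samples are independent, SE_diff = √(0.02811² + 0.01445²) = 0.03161.
Using z* = 1.645 for 90%, ME = 1.645 × 0.03161 = 0.05200.
p̂₁ − p̂₂ = -0.5622; interval -0.5622 ± 0.05200 gives (-0.6142, -0.5102).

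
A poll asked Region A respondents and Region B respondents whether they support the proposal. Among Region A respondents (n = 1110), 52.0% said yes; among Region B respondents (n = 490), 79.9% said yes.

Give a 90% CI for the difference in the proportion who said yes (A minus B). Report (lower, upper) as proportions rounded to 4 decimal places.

Each SE is √(p̂(1−p̂)/n): √(0.5200·0.4800/1110) = 0.01500 and √(0.7990·0.2010/490) = 0.01810.
SE(p̂₁ − p̂₂) = √(SE₁² + SE₂²) = √(0.000225 + 0.00032761) = 0.02351, since the two samples are independent.
At 90% confidence z* = 1.645; margin = 1.645 × 0.02351 = 0.03867.
The difference is 0.5200 − 0.7990 = -0.2790, so the interval is -0.2790 ± 0.03867 = (-0.3177, -0.2403).

(-0.3177, -0.2403)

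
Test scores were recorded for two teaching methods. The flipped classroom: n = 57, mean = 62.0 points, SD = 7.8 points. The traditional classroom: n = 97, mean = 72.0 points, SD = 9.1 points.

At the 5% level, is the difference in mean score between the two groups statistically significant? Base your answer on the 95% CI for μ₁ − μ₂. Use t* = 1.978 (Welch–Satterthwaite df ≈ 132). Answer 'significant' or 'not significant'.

significant

Standard errors of each mean: 7.8/√57 = 1.0331 and 9.1/√97 = 0.9240.
SE(x̄₁ − x̄₂) = √(1.0331² + 0.9240²) = 1.3860 for independent samples with unequal variances.
With t* = 1.978, the margin is 1.978 × 1.3860 = 2.7415.
x̄₁ − x̄₂ = 62.0 − 72.0 = -10.0000; the interval is -10.0000 ± 2.7415 = (-12.7415, -7.2585).
The interval (-12.7415, -7.2585) does not contain 0, so the difference is significant.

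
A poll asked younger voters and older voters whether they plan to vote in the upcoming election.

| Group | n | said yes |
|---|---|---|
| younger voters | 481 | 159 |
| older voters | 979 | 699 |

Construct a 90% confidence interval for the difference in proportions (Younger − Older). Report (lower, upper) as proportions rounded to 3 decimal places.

(-0.426, -0.341)

p̂₁ = 159/481 = 0.3306 and p̂₂ = 699/979 = 0.7140.
SE₁ = √(p̂₁(1−p̂₁)/n₁) = √(0.3306·0.6694/481) = 0.02145; SE₂ = √(0.7140·0.2860/979) = 0.01444.
Independent samples: SE of the difference = √(SE₁² + SE₂²) = √(0.0004601025 + 0.0002085136) = 0.02586.
z* for 90% confidence is 1.645, so the margin of error is 1.645 × 0.02586 = 0.04254.
Point estimate p̂₁ − p̂₂ = 0.3306 − 0.7140 = -0.3834.
-0.3834 ± 0.04254 → (-0.426, -0.341).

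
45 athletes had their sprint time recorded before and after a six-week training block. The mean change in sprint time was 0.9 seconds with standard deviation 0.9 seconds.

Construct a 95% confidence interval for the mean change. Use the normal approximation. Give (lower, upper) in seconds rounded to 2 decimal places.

This is a matched-pairs design, so SE = s_d/√n = 0.9/√45 = 0.1342.
Margin = 1.960 × 0.1342 = 0.2630; the interval is 0.9 ± 0.2630 = (0.64, 1.16).

(0.64, 1.16)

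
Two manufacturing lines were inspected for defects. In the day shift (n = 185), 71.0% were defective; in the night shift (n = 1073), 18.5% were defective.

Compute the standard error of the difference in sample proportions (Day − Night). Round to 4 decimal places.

0.0354

SE₁ = √(p̂₁(1−p̂₁)/n₁) = √(0.7100·0.2900/185) = 0.03336; SE₂ = √(0.1850·0.8150/1073) = 0.01185.
Independent samples: SE of the difference = √(SE₁² + SE₂²) = √(0.0011128896 + 0.0001404225) = 0.03540.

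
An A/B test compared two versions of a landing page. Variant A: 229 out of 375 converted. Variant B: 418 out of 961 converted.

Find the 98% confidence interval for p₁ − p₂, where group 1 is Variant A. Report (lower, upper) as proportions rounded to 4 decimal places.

First, p̂₁ = 229/375 = 0.6107; p̂₂ = 418/961 = 0.4350.
The two standard errors are √(0.6107×0.3893/375) = 0.02518 and √(0.4350×0.5650/961) = 0.01599.
Because the samples are independent, SE_diff = √(0.02518² + 0.01599²) = 0.02983.
Using z* = 2.326 for 98%, ME = 2.326 × 0.02983 = 0.06938.
p̂₁ − p̂₂ = 0.1757; interval 0.1757 ± 0.06938 gives (0.1063, 0.2451).

(0.1063, 0.2451)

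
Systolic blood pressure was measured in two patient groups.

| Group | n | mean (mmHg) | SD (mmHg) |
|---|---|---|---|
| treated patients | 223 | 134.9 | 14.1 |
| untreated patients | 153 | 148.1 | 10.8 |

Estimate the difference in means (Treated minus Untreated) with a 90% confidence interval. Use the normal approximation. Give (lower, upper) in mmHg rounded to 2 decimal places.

SE₁ = s₁/√n₁ = 14.1/√223 = 0.9442; SE₂ = 10.8/√153 = 0.8731.
Independent samples, unequal variances: SE_diff = √(SE₁² + SE₂²) = √(0.89151364 + 0.76230361) = 1.2860.
z* = 1.645, so margin of error = 1.645 × 1.2860 = 2.1155.
Difference in means = 134.9 − 148.1 = -13.2000.
-13.2000 ± 2.1155 → (-15.32, -11.08).

(-15.32, -11.08)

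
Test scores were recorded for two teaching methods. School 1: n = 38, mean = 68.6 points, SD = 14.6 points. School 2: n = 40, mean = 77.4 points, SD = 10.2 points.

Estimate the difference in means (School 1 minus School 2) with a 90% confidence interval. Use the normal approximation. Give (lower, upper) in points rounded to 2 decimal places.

Per-group SEs: s₁/√n₁ = 14.6/√38 = 2.3684, s₂/√n₂ = 10.2/√40 = 1.6128.
Unpooled SE of the difference: √(5.60931856 + 2.60112384) = 2.8654.
Margin of error = z* · SE = 1.645 × 2.8654 = 4.7136.
x̄₁ − x̄₂ = 68.6 − 77.4 = -8.8000.
CI: -8.8000 ± 4.7136 = (-13.51, -4.09).

(-13.51, -4.09)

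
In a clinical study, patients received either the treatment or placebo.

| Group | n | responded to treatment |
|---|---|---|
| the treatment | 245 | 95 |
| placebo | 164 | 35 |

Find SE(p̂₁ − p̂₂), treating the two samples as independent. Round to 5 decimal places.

Sample proportions: 95/245 = 0.3878, 35/164 = 0.2134.
Each SE is √(p̂(1−p̂)/n): √(0.3878·0.6122/245) = 0.03113 and √(0.2134·0.7866/164) = 0.03199.
SE(p̂₁ − p̂₂) = √(SE₁² + SE₂²) = √(0.0009690769 + 0.0010233601) = 0.04464, since the two samples are independent.

0.04464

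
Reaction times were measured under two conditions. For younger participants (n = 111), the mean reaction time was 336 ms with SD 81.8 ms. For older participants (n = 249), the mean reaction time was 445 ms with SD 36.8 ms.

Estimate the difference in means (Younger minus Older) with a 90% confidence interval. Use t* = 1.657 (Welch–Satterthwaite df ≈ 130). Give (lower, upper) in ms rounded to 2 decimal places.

Per-group SEs: s₁/√n₁ = 81.8/√111 = 7.7641, s₂/√n₂ = 36.8/√249 = 2.3321.
Unpooled SE of the difference: √(60.28124881 + 5.43869041) = 8.1068.
Margin of error = t* · SE = 1.657 × 8.1068 = 13.4330.
x̄₁ − x̄₂ = 336 − 445 = -109.0000.
CI: -109.0000 ± 13.4330 = (-122.43, -95.57).

(-122.43, -95.57)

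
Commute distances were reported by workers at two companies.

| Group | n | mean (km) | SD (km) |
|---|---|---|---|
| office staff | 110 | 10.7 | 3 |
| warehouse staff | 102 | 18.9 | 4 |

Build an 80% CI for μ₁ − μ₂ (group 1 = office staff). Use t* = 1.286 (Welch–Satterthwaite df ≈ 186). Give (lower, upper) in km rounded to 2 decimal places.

(-8.83, -7.57)

SE₁ = s₁/√n₁ = 3/√110 = 0.2860; SE₂ = 4/√102 = 0.3961.
Independent samples, unequal variances: SE_diff = √(SE₁² + SE₂²) = √(0.081796 + 0.15689521) = 0.4886.
t* = 1.286, so margin of error = 1.286 × 0.4886 = 0.6283.
Difference in means = 10.7 − 18.9 = -8.2000.
-8.2000 ± 0.6283 → (-8.83, -7.57).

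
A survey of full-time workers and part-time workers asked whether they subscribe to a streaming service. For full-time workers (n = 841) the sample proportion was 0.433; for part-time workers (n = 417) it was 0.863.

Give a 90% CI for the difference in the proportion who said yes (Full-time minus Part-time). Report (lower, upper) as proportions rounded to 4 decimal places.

The two standard errors are √(0.4330×0.5670/841) = 0.01709 and √(0.8630×0.1370/417) = 0.01684.
Because the samples are independent, SE_diff = √(0.01709² + 0.01684²) = 0.02399.
Using z* = 1.645 for 90%, ME = 1.645 × 0.02399 = 0.03946.
p̂₁ − p̂₂ = -0.4300; interval -0.4300 ± 0.03946 gives (-0.4695, -0.3905).

(-0.4695, -0.3905)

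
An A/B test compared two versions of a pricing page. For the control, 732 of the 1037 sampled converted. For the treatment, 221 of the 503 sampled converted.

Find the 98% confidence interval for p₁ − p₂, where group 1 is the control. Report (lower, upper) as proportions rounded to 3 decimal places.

First, p̂₁ = 732/1037 = 0.7059; p̂₂ = 221/503 = 0.4394.
The two standard errors are √(0.7059×0.2941/1037) = 0.01415 and √(0.4394×0.5606/503) = 0.02213.
Because the samples are independent, SE_diff = √(0.01415² + 0.02213²) = 0.02627.
Using z* = 2.326 for 98%, ME = 2.326 × 0.02627 = 0.06110.
p̂₁ − p̂₂ = 0.2665; interval 0.2665 ± 0.06110 gives (0.205, 0.328).

(0.205, 0.328)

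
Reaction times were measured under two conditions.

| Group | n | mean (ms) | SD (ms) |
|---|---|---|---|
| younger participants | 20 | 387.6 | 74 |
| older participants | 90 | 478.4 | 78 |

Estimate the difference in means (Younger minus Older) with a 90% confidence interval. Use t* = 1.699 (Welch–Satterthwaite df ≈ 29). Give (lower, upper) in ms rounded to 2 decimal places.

(-122.19, -59.41)

Per-group SEs: s₁/√n₁ = 74/√20 = 16.5469, s₂/√n₂ = 78/√90 = 8.2219.
Unpooled SE of the difference: √(273.79989961 + 67.59963961) = 18.4770.
Margin of error = t* · SE = 1.699 × 18.4770 = 31.3924.
x̄₁ − x̄₂ = 387.6 − 478.4 = -90.8000.
CI: -90.8000 ± 31.3924 = (-122.19, -59.41).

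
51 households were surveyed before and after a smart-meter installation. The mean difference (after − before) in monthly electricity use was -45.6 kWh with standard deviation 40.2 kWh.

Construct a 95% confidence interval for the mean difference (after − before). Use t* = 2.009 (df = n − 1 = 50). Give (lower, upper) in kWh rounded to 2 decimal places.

(-56.91, -34.29)

Paired design: SE = s_d/√n = 40.2/√51 = 5.6291.
t* = 2.009; margin of error = 2.009 × 5.6291 = 11.3089.
-45.6 ± 11.3089 → (-56.91, -34.29).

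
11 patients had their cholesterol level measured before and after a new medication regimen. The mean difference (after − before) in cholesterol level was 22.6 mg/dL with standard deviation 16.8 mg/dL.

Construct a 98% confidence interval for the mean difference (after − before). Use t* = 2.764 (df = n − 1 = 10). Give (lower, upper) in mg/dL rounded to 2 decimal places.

Paired design: SE = s_d/√n = 16.8/√11 = 5.0654.
t* = 2.764; margin of error = 2.764 × 5.0654 = 14.0008.
22.6 ± 14.0008 → (8.60, 36.60).

(8.60, 36.60)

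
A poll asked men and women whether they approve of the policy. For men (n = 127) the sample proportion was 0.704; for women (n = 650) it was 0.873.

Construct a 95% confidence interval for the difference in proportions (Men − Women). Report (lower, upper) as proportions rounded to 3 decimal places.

(-0.252, -0.086)

SE₁ = √(p̂₁(1−p̂₁)/n₁) = √(0.7040·0.2960/127) = 0.04051; SE₂ = √(0.8730·0.1270/650) = 0.01306.
Independent samples: SE of the difference = √(SE₁² + SE₂²) = √(0.0016410601 + 0.0001705636) = 0.04256.
z* for 95% confidence is 1.960, so the margin of error is 1.960 × 0.04256 = 0.08342.
Point estimate p̂₁ − p̂₂ = 0.7040 − 0.8730 = -0.1690.
-0.1690 ± 0.08342 → (-0.252, -0.086).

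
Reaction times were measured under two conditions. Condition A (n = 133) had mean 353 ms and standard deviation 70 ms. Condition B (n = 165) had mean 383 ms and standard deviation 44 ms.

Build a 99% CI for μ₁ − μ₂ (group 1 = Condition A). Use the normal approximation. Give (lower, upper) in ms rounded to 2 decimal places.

SE₁ = s₁/√n₁ = 70/√133 = 6.0698; SE₂ = 44/√165 = 3.4254.
Independent samples, unequal variances: SE_diff = √(SE₁² + SE₂²) = √(36.84247204 + 11.73336516) = 6.9696.
z* = 2.576, so margin of error = 2.576 × 6.9696 = 17.9537.
Difference in means = 353 − 383 = -30.0000.
-30.0000 ± 17.9537 → (-47.95, -12.05).

(-47.95, -12.05)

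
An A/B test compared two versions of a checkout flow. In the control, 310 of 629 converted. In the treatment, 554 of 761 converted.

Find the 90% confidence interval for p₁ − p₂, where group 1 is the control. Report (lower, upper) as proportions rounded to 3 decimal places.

Sample proportions: 310/629 = 0.4928, 554/761 = 0.7280.
Each SE is √(p̂(1−p̂)/n): √(0.4928·0.5072/629) = 0.01993 and √(0.7280·0.2720/761) = 0.01613.
SE(p̂₁ − p̂₂) = √(SE₁² + SE₂²) = √(0.0003972049 + 0.0002601769) = 0.02564, since the two samples are independent.
At 90% confidence z* = 1.645; margin = 1.645 × 0.02564 = 0.04218.
The difference is 0.4928 − 0.7280 = -0.2352, so the interval is -0.2352 ± 0.04218 = (-0.277, -0.193).

(-0.277, -0.193)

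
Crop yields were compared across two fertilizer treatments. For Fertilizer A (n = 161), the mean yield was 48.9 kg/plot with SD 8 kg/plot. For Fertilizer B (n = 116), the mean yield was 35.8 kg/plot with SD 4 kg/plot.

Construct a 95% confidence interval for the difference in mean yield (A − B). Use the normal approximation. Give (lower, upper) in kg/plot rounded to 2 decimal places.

Standard errors of each mean: 8/√161 = 0.6305 and 4/√116 = 0.3714.
SE(x̄₁ − x̄₂) = √(0.6305² + 0.3714²) = 0.7318 for independent samples with unequal variances.
With z* = 1.960, the margin is 1.960 × 0.7318 = 1.4343.
x̄₁ − x̄₂ = 48.9 − 35.8 = 13.1000; the interval is 13.1000 ± 1.4343 = (11.67, 14.53).

(11.67, 14.53)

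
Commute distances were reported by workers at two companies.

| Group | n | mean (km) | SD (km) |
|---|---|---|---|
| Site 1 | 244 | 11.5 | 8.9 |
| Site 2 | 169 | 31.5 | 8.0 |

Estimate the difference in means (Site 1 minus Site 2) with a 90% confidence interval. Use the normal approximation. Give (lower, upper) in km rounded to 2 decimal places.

Standard errors of each mean: 8.9/√244 = 0.5698 and 8.0/√169 = 0.6154.
SE(x̄₁ − x̄₂) = √(0.5698² + 0.6154²) = 0.8387 for independent samples with unequal variances.
With z* = 1.645, the margin is 1.645 × 0.8387 = 1.3797.
x̄₁ − x̄₂ = 11.5 − 31.5 = -20.0000; the interval is -20.0000 ± 1.3797 = (-21.38, -18.62).

(-21.38, -18.62)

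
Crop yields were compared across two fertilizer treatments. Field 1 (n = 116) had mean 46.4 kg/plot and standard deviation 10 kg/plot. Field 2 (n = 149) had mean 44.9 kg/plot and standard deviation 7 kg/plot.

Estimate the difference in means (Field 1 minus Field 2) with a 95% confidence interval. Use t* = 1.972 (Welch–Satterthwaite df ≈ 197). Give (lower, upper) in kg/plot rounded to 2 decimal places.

(-0.65, 3.65)

Per-group SEs: s₁/√n₁ = 10/√116 = 0.9285, s₂/√n₂ = 7/√149 = 0.5735.
Unpooled SE of the difference: √(0.86211225 + 0.32890225) = 1.0913.
Margin of error = t* · SE = 1.972 × 1.0913 = 2.1520.
x̄₁ − x̄₂ = 46.4 − 44.9 = 1.5000.
CI: 1.5000 ± 2.1520 = (-0.65, 3.65).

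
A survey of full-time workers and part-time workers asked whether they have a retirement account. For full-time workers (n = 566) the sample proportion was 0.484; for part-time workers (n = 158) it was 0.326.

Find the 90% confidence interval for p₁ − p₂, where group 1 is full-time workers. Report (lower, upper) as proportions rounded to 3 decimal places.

The two standard errors are √(0.4840×0.5160/566) = 0.02101 and √(0.3260×0.6740/158) = 0.03729.
Because the samples are independent, SE_diff = √(0.02101² + 0.03729²) = 0.04280.
Using z* = 1.645 for 90%, ME = 1.645 × 0.04280 = 0.07041.
p̂₁ − p̂₂ = 0.1580; interval 0.1580 ± 0.07041 gives (0.088, 0.228).

(0.088, 0.228)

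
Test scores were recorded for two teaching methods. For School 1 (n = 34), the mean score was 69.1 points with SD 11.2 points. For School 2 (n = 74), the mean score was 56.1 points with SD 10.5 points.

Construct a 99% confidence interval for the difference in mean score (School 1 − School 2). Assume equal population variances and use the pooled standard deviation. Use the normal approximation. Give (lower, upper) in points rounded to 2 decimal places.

(7.28, 18.72)

s_p = √[((n₁−1)s₁² + (n₂−1)s₂²)/(n₁+n₂−2)] = √[(33·11.2² + 73·10.5²)/106] = 10.7228.
SE = 10.7228·√(1/34 + 1/74) = 2.2216.
With z* = 2.576, margin = 2.576 × 2.2216 = 5.7228.
x̄₁ − x̄₂ = 69.1 − 56.1 = 13.0000; interval 13.0000 ± 5.7228 = (7.28, 18.72).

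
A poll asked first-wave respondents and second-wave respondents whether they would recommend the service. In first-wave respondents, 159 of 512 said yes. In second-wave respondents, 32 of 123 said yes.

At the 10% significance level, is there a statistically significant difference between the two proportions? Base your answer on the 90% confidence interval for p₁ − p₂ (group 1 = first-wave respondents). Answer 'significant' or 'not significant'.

not significant

First, p̂₁ = 159/512 = 0.3105; p̂₂ = 32/123 = 0.2602.
The two standard errors are √(0.3105×0.6895/512) = 0.02045 and √(0.2602×0.7398/123) = 0.03956.
Because the samples are independent, SE_diff = √(0.02045² + 0.03956²) = 0.04453.
Using z* = 1.645 for 90%, ME = 1.645 × 0.04453 = 0.07325.
p̂₁ − p̂₂ = 0.0503; interval 0.0503 ± 0.07325 gives (-0.02295, 0.12355).
The interval (-0.02295, 0.12355) contains 0, so the difference is not significant.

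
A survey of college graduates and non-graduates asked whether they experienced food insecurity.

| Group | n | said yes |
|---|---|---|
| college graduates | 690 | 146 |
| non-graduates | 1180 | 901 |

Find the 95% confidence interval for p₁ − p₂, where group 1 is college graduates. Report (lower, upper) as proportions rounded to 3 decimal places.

(-0.591, -0.513)

p̂₁ = 146/690 = 0.2116 and p̂₂ = 901/1180 = 0.7636.
SE₁ = √(p̂₁(1−p̂₁)/n₁) = √(0.2116·0.7884/690) = 0.01555; SE₂ = √(0.7636·0.2364/1180) = 0.01237.
Independent samples: SE of the difference = √(SE₁² + SE₂²) = √(0.0002418025 + 0.0001530169) = 0.01987.
z* for 95% confidence is 1.960, so the margin of error is 1.960 × 0.01987 = 0.03895.
Point estimate p̂₁ − p̂₂ = 0.2116 − 0.7636 = -0.5520.
-0.5520 ± 0.03895 → (-0.591, -0.513).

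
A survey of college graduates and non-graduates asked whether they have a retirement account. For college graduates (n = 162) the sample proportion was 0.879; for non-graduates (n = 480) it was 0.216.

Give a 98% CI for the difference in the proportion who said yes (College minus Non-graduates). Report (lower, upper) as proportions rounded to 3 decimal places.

(0.589, 0.737)

Each SE is √(p̂(1−p̂)/n): √(0.8790·0.1210/162) = 0.02562 and √(0.2160·0.7840/480) = 0.01878.
SE(p̂₁ − p̂₂) = √(SE₁² + SE₂²) = √(0.0006563844 + 0.0003526884) = 0.03177, since the two samples are independent.
At 98% confidence z* = 2.326; margin = 2.326 × 0.03177 = 0.07390.
The difference is 0.8790 − 0.2160 = 0.6630, so the interval is 0.6630 ± 0.07390 = (0.589, 0.737).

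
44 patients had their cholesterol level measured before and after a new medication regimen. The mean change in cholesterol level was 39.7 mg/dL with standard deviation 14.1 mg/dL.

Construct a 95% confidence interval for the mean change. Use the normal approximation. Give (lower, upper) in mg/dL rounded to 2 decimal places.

(35.53, 43.87)

Paired design: SE = s_d/√n = 14.1/√44 = 2.1257.
z* = 1.960; margin of error = 1.960 × 2.1257 = 4.1664.
39.7 ± 4.1664 → (35.53, 43.87).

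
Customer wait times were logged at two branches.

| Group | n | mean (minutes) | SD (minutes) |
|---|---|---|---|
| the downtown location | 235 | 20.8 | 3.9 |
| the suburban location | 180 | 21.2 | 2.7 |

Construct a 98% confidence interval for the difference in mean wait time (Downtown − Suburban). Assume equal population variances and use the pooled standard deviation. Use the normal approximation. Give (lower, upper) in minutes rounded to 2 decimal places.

Pooled variance s_p² = [234·3.9² + 179·2.7²] / (235+180−2) = 11.7774, so s_p = 3.4318.
SE_diff = s_p·√(1/n₁ + 1/n₂) = 3.4318·√(1/235 + 1/180) = 0.3399.
z* = 2.326; margin = 2.326 × 0.3399 = 0.7906.
Difference = 20.8 − 21.2 = -0.4000.
-0.4000 ± 0.7906 → (-1.19, 0.39).

(-1.19, 0.39)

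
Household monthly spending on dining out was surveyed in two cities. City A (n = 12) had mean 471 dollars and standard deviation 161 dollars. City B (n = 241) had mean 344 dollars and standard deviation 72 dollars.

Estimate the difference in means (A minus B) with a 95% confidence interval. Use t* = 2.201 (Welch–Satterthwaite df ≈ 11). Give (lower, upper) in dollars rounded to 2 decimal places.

(24.20, 229.80)

Standard errors of each mean: 161/√12 = 46.4767 and 72/√241 = 4.6379.
SE(x̄₁ − x̄₂) = √(46.4767² + 4.6379²) = 46.7075 for independent samples with unequal variances.
With t* = 2.201, the margin is 2.201 × 46.7075 = 102.8032.
x̄₁ − x̄₂ = 471 − 344 = 127.0000; the interval is 127.0000 ± 102.8032 = (24.20, 229.80).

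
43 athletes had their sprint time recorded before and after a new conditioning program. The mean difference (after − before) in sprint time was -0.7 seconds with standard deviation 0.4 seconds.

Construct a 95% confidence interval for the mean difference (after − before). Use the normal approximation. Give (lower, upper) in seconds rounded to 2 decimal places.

Paired design: SE = s_d/√n = 0.4/√43 = 0.0610.
z* = 1.960; margin of error = 1.960 × 0.0610 = 0.1196.
-0.7 ± 0.1196 → (-0.82, -0.58).

(-0.82, -0.58)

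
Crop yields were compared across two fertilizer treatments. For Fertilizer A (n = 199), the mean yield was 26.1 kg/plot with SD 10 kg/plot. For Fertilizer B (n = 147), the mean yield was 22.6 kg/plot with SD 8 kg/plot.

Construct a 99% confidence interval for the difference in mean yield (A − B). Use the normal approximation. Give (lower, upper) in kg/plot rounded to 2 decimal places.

(1.01, 5.99)

Standard errors of each mean: 10/√199 = 0.7089 and 8/√147 = 0.6598.
SE(x̄₁ − x̄₂) = √(0.7089² + 0.6598²) = 0.9684 for independent samples with unequal variances.
With z* = 2.576, the margin is 2.576 × 0.9684 = 2.4946.
x̄₁ − x̄₂ = 26.1 − 22.6 = 3.5000; the interval is 3.5000 ± 2.4946 = (1.01, 5.99).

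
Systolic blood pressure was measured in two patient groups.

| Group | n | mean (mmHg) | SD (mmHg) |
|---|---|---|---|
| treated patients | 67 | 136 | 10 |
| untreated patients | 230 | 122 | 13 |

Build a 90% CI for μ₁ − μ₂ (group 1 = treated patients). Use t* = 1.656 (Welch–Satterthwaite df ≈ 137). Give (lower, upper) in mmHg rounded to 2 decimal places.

Standard errors of each mean: 10/√67 = 1.2217 and 13/√230 = 0.8572.
SE(x̄₁ − x̄₂) = √(1.2217² + 0.8572²) = 1.4924 for independent samples with unequal variances.
With t* = 1.656, the margin is 1.656 × 1.4924 = 2.4714.
x̄₁ − x̄₂ = 136 − 122 = 14.0000; the interval is 14.0000 ± 2.4714 = (11.53, 16.47).

(11.53, 16.47)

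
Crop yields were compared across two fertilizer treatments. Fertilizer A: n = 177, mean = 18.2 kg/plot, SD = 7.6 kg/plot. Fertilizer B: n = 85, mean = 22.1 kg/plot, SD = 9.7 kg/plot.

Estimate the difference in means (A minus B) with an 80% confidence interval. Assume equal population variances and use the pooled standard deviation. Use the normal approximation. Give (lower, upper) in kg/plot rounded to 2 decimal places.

Pooled variance s_p² = [176·7.6² + 84·9.7²] / (177+85−2) = 69.4974, so s_p = 8.3365.
SE_diff = s_p·√(1/n₁ + 1/n₂) = 8.3365·√(1/177 + 1/85) = 1.1001.
z* = 1.282; margin = 1.282 × 1.1001 = 1.4103.
Difference = 18.2 − 22.1 = -3.9000.
-3.9000 ± 1.4103 → (-5.31, -2.49).

(-5.31, -2.49)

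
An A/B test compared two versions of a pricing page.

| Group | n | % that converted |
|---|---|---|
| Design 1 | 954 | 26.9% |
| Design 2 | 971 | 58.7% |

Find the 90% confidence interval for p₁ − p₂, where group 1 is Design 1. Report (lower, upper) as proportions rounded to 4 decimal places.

(-0.3531, -0.2829)

Each SE is √(p̂(1−p̂)/n): √(0.2690·0.7310/954) = 0.01436 and √(0.5870·0.4130/971) = 0.01580.
SE(p̂₁ − p̂₂) = √(SE₁² + SE₂²) = √(0.0002062096 + 0.00024964) = 0.02135, since the two samples are independent.
At 90% confidence z* = 1.645; margin = 1.645 × 0.02135 = 0.03512.
The difference is 0.2690 − 0.5870 = -0.3180, so the interval is -0.3180 ± 0.03512 = (-0.3531, -0.2829).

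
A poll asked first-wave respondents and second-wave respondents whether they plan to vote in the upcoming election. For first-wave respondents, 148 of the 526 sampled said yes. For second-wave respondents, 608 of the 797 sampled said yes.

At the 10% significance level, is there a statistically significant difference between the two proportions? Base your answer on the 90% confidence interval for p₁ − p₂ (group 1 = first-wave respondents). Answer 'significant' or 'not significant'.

significant

p̂₁ = 148/526 = 0.2814 and p̂₂ = 608/797 = 0.7629.
SE₁ = √(p̂₁(1−p̂₁)/n₁) = √(0.2814·0.7186/526) = 0.01961; SE₂ = √(0.7629·0.2371/797) = 0.01507.
Independent samples: SE of the difference = √(SE₁² + SE₂²) = √(0.0003845521 + 0.0002271049) = 0.02473.
z* for 90% confidence is 1.645, so the margin of error is 1.645 × 0.02473 = 0.04068.
Point estimate p̂₁ − p̂₂ = 0.2814 − 0.7629 = -0.4815.
-0.4815 ± 0.04068 → (-0.52218, -0.44082).
The interval (-0.52218, -0.44082) does not contain 0, so the difference is significant.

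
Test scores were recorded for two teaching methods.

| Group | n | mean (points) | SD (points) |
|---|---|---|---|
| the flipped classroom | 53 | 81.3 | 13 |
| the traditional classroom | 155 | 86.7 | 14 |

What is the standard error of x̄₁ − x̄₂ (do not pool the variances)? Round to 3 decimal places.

2.110

Per-group SEs: s₁/√n₁ = 13/√53 = 1.7857, s₂/√n₂ = 14/√155 = 1.1245.
Unpooled SE of the difference: √(3.18872449 + 1.26450025) = 2.1103.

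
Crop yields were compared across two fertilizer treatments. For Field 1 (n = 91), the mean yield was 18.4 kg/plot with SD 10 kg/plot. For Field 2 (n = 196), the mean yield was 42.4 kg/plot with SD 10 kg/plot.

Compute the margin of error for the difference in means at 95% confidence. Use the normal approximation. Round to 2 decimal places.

2.49

Standard errors of each mean: 10/√91 = 1.0483 and 10/√196 = 0.7143.
SE(x̄₁ − x̄₂) = √(1.0483² + 0.7143²) = 1.2685 for independent samples with unequal variances.
With z* = 1.960, the margin is 1.960 × 1.2685 = 2.4863.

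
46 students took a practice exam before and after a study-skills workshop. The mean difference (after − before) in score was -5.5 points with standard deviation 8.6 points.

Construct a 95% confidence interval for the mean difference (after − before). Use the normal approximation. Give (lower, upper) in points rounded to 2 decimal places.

(-7.99, -3.01)

Paired design: SE = s_d/√n = 8.6/√46 = 1.2680.
z* = 1.960; margin of error = 1.960 × 1.2680 = 2.4853.
-5.5 ± 2.4853 → (-7.99, -3.01).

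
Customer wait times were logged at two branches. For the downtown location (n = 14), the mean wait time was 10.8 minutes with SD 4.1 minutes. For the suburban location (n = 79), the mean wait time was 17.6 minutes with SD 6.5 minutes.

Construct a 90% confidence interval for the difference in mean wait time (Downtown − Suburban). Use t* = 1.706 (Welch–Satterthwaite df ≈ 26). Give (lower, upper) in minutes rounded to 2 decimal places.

(-9.05, -4.55)

SE₁ = s₁/√n₁ = 4.1/√14 = 1.0958; SE₂ = 6.5/√79 = 0.7313.
Independent samples, unequal variances: SE_diff = √(SE₁² + SE₂²) = √(1.20077764 + 0.53479969) = 1.3174.
t* = 1.706, so margin of error = 1.706 × 1.3174 = 2.2475.
Difference in means = 10.8 − 17.6 = -6.8000.
-6.8000 ± 2.2475 → (-9.05, -4.55).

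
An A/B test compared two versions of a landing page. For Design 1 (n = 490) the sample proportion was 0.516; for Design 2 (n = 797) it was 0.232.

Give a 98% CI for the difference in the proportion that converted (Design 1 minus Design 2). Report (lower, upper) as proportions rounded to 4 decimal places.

(0.2210, 0.3470)

The two standard errors are √(0.5160×0.4840/490) = 0.02258 and √(0.2320×0.7680/797) = 0.01495.
Because the samples are independent, SE_diff = √(0.02258² + 0.01495²) = 0.02708.
Using z* = 2.326 for 98%, ME = 2.326 × 0.02708 = 0.06299.
p̂₁ − p̂₂ = 0.2840; interval 0.2840 ± 0.06299 gives (0.2210, 0.3470).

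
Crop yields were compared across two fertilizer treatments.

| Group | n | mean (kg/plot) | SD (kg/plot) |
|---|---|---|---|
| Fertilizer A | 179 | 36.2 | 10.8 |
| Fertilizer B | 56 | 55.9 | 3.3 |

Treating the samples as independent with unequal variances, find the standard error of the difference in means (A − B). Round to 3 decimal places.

Standard errors of each mean: 10.8/√179 = 0.8072 and 3.3/√56 = 0.4410.
SE(x̄₁ − x̄₂) = √(0.8072² + 0.4410²) = 0.9198 for independent samples with unequal variances.

0.920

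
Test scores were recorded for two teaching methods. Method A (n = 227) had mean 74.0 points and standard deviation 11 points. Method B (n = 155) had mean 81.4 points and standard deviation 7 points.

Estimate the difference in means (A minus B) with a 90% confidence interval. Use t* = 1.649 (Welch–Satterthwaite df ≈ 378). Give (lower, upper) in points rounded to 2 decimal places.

SE₁ = s₁/√n₁ = 11/√227 = 0.7301; SE₂ = 7/√155 = 0.5623.
Independent samples, unequal variances: SE_diff = √(SE₁² + SE₂²) = √(0.53304601 + 0.31618129) = 0.9215.
t* = 1.649, so margin of error = 1.649 × 0.9215 = 1.5196.
Difference in means = 74.0 − 81.4 = -7.4000.
-7.4000 ± 1.5196 → (-8.92, -5.88).

(-8.92, -5.88)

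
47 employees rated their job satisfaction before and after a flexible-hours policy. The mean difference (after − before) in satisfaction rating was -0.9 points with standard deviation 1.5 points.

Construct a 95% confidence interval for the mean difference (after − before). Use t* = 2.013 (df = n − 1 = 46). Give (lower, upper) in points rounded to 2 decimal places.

(-1.34, -0.46)

This is a matched-pairs design, so SE = s_d/√n = 1.5/√47 = 0.2188.
Margin = 2.013 × 0.2188 = 0.4404; the interval is -0.9 ± 0.4404 = (-1.34, -0.46).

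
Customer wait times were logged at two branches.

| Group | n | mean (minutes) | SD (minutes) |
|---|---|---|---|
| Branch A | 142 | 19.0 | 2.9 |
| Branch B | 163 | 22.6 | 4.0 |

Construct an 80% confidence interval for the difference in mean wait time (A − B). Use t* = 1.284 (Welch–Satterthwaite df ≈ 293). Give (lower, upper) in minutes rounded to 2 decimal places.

(-4.11, -3.09)

Standard errors of each mean: 2.9/√142 = 0.2434 and 4.0/√163 = 0.3133.
SE(x̄₁ − x̄₂) = √(0.2434² + 0.3133²) = 0.3967 for independent samples with unequal variances.
With t* = 1.284, the margin is 1.284 × 0.3967 = 0.5094.
x̄₁ − x̄₂ = 19.0 − 22.6 = -3.6000; the interval is -3.6000 ± 0.5094 = (-4.11, -3.09).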